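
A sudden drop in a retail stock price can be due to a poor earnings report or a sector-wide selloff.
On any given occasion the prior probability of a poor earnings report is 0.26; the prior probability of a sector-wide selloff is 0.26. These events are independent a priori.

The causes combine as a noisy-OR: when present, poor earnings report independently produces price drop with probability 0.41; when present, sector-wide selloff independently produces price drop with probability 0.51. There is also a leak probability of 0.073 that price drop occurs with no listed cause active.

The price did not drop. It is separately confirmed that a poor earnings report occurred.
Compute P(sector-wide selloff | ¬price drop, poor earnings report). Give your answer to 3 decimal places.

Under noisy-OR, P(price drop | causes) = 1 − (1−0.073)·∏(1−qᵢ) over the active causes.
P(¬price drop | poor earnings report) = 0.54693×0.74 + 0.267996×0.26 = 0.404728 + 0.069679 = 0.474407
Restricting to configurations with sector-wide selloff present: 0.267996×0.26 = 0.069679.
So P(sector-wide selloff | ¬price drop, poor earnings report) = 0.069679/0.474407 ≈ 0.147.

P(sector-wide selloff | ¬price drop, poor earnings report) ≈ 0.147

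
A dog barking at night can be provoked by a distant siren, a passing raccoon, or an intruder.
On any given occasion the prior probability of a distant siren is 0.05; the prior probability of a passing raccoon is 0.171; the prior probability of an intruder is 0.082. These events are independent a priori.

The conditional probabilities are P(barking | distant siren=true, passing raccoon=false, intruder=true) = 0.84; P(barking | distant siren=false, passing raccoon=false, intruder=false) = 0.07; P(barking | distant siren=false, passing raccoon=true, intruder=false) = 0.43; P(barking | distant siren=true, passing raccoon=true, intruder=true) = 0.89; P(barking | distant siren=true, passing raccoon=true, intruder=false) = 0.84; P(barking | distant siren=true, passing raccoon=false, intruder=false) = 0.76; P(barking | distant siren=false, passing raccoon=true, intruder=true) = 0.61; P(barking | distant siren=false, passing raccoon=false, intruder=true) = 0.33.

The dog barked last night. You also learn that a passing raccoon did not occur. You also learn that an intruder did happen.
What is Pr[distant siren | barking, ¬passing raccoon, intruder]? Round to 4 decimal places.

Pr[distant siren | barking, ¬passing raccoon, intruder] ≈ 0.1181

By total probability over both values of distant siren:
  P(barking | ¬passing raccoon, intruder) = 0.33*0.95 + 0.84*0.05
        = 0.313500 + 0.042000 = 0.355500
Configurations with distant siren contribute 0.042000, so
  P(distant siren | barking, ¬passing raccoon, intruder) = 0.042000 / 0.355500 ≈ 0.1181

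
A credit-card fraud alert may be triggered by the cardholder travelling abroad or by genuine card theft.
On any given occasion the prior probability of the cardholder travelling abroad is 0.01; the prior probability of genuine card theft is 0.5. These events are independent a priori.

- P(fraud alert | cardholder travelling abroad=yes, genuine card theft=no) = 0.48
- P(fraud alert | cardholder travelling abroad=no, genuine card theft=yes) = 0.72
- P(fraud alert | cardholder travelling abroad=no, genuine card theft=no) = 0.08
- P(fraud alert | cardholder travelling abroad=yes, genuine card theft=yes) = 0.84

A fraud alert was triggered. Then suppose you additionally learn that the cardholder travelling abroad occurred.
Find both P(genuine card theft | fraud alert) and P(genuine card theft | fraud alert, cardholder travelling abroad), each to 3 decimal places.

Numerator (weight on configurations with genuine card theft): 0.356400 + 0.004200 = 0.360600
The normalizing constant is 0.08*0.99*0.5 + 0.72*0.99*0.5 + 0.48*0.01*0.5 + 0.84*0.01*0.5 = 0.402600
P(genuine card theft | fraud alert) = 0.360600/0.402600 ≈ 0.896

Now condition on the additional information:
Enumerate both values of genuine card theft and weight by the priors:
  P(fraud alert | cardholder travelling abroad) = 0.48·0.5 + 0.84·0.5
        = 0.240000 + 0.420000 = 0.660000
The terms with genuine card theft present sum to 0.420000, so
  P(genuine card theft | fraud alert, cardholder travelling abroad) = 0.420000 / 0.660000 ≈ 0.636
The drop from 0.896 to 0.636 is the explaining-away (discounting) effect.

P(genuine card theft | fraud alert) ≈ 0.896; P(genuine card theft | fraud alert, cardholder travelling abroad) ≈ 0.636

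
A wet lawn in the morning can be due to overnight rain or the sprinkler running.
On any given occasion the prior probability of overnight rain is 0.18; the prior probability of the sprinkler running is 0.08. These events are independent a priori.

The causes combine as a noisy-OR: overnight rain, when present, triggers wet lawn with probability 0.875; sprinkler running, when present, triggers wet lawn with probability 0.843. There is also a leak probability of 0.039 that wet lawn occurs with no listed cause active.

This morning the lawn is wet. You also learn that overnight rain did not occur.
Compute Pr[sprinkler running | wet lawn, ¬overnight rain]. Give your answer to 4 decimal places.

Under noisy-OR, P(wet lawn | causes) = 1 − (1−0.039)·∏(1−qᵢ) over the active causes.
By total probability over both values of sprinkler running:
  P(wet lawn | ¬overnight rain) = 0.039·0.92 + 0.849123·0.08
        = 0.035880 + 0.067930 = 0.103810
Keeping only the sprinkler running-present terms gives 0.067930, so
  P(sprinkler running | wet lawn, ¬overnight rain) = 0.067930 / 0.103810 ≈ 0.6544

Pr[sprinkler running | wet lawn, ¬overnight rain] ≈ 0.6544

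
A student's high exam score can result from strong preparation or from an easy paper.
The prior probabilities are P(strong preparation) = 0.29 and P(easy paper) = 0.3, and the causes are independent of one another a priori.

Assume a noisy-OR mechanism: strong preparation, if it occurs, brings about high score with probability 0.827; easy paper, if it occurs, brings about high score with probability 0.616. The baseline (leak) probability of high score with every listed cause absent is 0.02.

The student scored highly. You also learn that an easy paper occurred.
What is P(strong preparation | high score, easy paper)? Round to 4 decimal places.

P(strong preparation | high score, easy paper) ≈ 0.3798

Under noisy-OR, P(high score | causes) = 1 − (1−0.02)·∏(1−qᵢ) over the active causes.
Enumerate both values of strong preparation and weight by the priors:
  P(high score | easy paper) = 0.62368*0.71 + 0.934897*0.29
        = 0.442813 + 0.271120 = 0.713933
Configurations with strong preparation contribute 0.271120, so
  P(strong preparation | high score, easy paper) = 0.271120 / 0.713933 ≈ 0.3798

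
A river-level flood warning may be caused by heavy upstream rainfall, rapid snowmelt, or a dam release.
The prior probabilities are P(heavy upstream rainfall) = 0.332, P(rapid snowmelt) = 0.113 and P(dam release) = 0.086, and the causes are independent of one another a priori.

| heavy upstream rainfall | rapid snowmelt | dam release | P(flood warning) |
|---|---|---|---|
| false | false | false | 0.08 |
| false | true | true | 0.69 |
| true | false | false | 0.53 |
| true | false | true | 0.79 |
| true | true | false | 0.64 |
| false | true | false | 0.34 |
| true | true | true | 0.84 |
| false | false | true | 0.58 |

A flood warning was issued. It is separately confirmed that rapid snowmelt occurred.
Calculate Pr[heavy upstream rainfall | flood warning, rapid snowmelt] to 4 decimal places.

By total probability over the 4 (heavy upstream rainfall, dam release) configurations:
  P(flood warning | rapid snowmelt) = 0.34×0.668×0.914 + 0.69×0.668×0.086 + 0.64×0.332×0.914 + 0.84×0.332×0.086
        = 0.207588 + 0.039639 + 0.194207 + 0.023984 = 0.465418
Keeping only the heavy upstream rainfall-present terms gives 0.218191, so
  P(heavy upstream rainfall | flood warning, rapid snowmelt) = 0.218191 / 0.465418 ≈ 0.4688

Pr[heavy upstream rainfall | flood warning, rapid snowmelt] ≈ 0.4688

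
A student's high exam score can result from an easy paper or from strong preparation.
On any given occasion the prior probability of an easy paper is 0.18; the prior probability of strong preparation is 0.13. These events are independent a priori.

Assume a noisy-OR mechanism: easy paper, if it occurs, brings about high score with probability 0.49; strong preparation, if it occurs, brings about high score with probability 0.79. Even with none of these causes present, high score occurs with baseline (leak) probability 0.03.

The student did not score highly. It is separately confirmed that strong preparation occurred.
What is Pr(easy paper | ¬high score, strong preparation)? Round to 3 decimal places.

Under noisy-OR, P(high score | causes) = 1 − (1−0.03)·∏(1−qᵢ) over the active causes.
Numerator (weight on configurations with easy paper): 0.103887*0.18 = 0.018700
The normalizing constant is 0.2037*0.82 + 0.103887*0.18 = 0.185734
Posterior = 0.018700 / 0.185734 ≈ 0.101

Pr(easy paper | ¬high score, strong preparation) ≈ 0.101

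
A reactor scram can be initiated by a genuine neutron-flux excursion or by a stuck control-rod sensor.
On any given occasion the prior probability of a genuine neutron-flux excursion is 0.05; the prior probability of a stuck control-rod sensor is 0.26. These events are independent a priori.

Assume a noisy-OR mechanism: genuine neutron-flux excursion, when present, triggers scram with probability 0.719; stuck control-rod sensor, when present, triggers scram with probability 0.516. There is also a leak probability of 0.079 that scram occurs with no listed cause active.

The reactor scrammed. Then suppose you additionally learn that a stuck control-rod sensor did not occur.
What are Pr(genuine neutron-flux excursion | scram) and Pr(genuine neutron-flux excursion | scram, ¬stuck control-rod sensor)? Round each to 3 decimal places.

Pr(genuine neutron-flux excursion | scram) ≈ 0.168; Pr(genuine neutron-flux excursion | scram, ¬stuck control-rod sensor) ≈ 0.331

Under noisy-OR, P(scram | causes) = 1 − (1−0.079)·∏(1−qᵢ) over the active causes.
P(scram) = 0.079·0.95·0.74 + 0.554236·0.95·0.26 + 0.741199·0.05·0.74 + 0.87474·0.05·0.26 = 0.055537 + 0.136896 + 0.027424 + 0.011372 = 0.231229
Restricting to configurations with genuine neutron-flux excursion present: 0.027424 + 0.011372 = 0.038796.
So P(genuine neutron-flux excursion | scram) = 0.038796/0.231229 ≈ 0.168.

Now condition on the additional information:
For the numerator, keep only genuine neutron-flux excursion=true terms: 0.741199×0.05 = 0.037060
Denominator P(scram | ¬stuck control-rod sensor): 0.079×0.95 + 0.741199×0.05 = 0.112110
P(genuine neutron-flux excursion | scram, ¬stuck control-rod sensor) = 0.037060/0.112110 ≈ 0.331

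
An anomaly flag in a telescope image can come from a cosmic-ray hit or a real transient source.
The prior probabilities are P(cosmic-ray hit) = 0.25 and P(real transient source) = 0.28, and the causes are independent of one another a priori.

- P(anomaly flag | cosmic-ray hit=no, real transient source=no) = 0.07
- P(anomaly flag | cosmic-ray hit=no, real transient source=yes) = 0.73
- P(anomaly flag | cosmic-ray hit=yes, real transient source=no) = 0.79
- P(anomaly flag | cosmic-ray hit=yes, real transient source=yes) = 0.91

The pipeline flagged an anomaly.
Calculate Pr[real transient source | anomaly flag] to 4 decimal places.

Pr[real transient source | anomaly flag] ≈ 0.5466

Numerator (weight on configurations with real transient source): 0.153300 + 0.063700 = 0.217000
Denominator P(anomaly flag): 0.07·0.75·0.72 + 0.73·0.75·0.28 + 0.79·0.25·0.72 + 0.91·0.25·0.28 = 0.397000
P(real transient source | anomaly flag) = 0.217000/0.397000 ≈ 0.5466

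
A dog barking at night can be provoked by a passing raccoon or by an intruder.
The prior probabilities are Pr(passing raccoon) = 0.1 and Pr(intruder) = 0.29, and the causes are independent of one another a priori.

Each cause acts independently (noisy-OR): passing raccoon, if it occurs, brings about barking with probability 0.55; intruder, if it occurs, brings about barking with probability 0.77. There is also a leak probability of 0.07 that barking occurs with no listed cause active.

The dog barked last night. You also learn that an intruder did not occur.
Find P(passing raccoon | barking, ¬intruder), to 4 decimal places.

Under noisy-OR, P(barking | causes) = 1 − (1−0.07)·∏(1−qᵢ) over the active causes.
By total probability over both values of passing raccoon:
  P(barking | ¬intruder) = 0.07×0.9 + 0.5815×0.1
        = 0.063000 + 0.058150 = 0.121150
Keeping only the passing raccoon-present terms gives 0.058150, so
  P(passing raccoon | barking, ¬intruder) = 0.058150 / 0.121150 ≈ 0.4800

P(passing raccoon | barking, ¬intruder) ≈ 0.4800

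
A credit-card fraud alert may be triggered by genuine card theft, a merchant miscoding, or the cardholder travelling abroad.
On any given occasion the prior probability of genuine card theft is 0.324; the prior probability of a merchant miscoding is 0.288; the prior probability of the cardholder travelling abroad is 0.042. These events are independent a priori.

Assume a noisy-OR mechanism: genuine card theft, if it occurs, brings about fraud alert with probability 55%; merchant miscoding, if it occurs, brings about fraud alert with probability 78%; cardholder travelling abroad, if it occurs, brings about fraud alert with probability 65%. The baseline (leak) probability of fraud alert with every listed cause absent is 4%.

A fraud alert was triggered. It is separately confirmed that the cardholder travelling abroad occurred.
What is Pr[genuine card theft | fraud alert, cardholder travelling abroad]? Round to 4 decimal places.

Under noisy-OR, P(fraud alert | causes) = 1 − (1−0.04)·∏(1−qᵢ) over the active causes.
For the numerator, keep only genuine card theft=true terms: 0.195808 + 0.090208 = 0.286016
Normalizer over all consistent configurations: 0.664×0.676×0.712 + 0.92608×0.676×0.288 + 0.8488×0.324×0.712 + 0.966736×0.324×0.288 = 0.785904
P(genuine card theft | fraud alert, cardholder travelling abroad) = 0.286016/0.785904 ≈ 0.3639

Pr[genuine card theft | fraud alert, cardholder travelling abroad] ≈ 0.3639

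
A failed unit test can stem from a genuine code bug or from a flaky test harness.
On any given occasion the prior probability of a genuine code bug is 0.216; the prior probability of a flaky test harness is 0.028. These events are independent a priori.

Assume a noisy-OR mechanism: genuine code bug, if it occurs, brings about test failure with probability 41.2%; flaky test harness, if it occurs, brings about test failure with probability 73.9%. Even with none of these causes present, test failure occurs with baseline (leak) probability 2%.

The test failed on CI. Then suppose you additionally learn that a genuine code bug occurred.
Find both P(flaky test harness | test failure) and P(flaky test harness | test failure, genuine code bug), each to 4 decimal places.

P(flaky test harness | test failure) ≈ 0.1709; P(flaky test harness | test failure, genuine code bug) ≈ 0.0546

Under noisy-OR, P(test failure | causes) = 1 − (1−0.02)·∏(1−qᵢ) over the active causes.
Numerator (weight on configurations with flaky test harness): 0.016337 + 0.005138 = 0.021475
Denominator P(test failure): 0.02·0.784·0.972 + 0.74422·0.784·0.028 + 0.42376·0.216·0.972 + 0.849601·0.216·0.028 = 0.125685
P(flaky test harness | test failure) = 0.021475/0.125685 ≈ 0.1709

With the extra evidence:
Numerator (weight on configurations with flaky test harness): 0.849601×0.028 = 0.023789
The normalizing constant is 0.42376×0.972 + 0.849601×0.028 = 0.435684
Posterior = 0.023789 / 0.435684 ≈ 0.0546
Conditioning on genuine code bug lowers the posterior on flaky test harness: the classic explaining-away effect in a common-effect structure.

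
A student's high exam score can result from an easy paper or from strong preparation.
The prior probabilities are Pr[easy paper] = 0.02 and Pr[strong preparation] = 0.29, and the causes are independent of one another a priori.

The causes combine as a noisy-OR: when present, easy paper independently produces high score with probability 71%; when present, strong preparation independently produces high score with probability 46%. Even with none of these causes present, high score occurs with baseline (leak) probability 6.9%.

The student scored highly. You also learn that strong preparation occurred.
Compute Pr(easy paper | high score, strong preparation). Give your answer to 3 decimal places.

Pr(easy paper | high score, strong preparation) ≈ 0.034

Under noisy-OR, P(high score | causes) = 1 − (1−0.069)·∏(1−qᵢ) over the active causes.
Weight on easy paper=true, given the evidence: 0.854205·0.02 = 0.017084
Normalizer over all consistent configurations: 0.49726·0.98 + 0.854205·0.02 = 0.504399
Posterior = 0.017084 / 0.504399 ≈ 0.034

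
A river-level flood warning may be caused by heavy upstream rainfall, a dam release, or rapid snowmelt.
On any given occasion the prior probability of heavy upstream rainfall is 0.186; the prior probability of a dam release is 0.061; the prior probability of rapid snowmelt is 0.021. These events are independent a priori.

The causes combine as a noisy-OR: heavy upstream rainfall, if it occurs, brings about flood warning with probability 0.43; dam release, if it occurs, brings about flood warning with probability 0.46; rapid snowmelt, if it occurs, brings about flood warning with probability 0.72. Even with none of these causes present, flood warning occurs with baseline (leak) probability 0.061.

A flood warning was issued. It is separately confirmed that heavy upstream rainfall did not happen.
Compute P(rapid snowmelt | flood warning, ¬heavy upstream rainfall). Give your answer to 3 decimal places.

P(rapid snowmelt | flood warning, ¬heavy upstream rainfall) ≈ 0.155

Under noisy-OR, P(flood warning | causes) = 1 − (1−0.061)·∏(1−qᵢ) over the active causes.
Numerator (weight on configurations with rapid snowmelt): 0.014534 + 0.001099 = 0.015633
The normalizing constant is 0.061*0.939*0.979 + 0.73708*0.939*0.021 + 0.49294*0.061*0.979 + 0.858023*0.061*0.021 = 0.101147
P(rapid snowmelt | flood warning, ¬heavy upstream rainfall) = 0.015633/0.101147 ≈ 0.155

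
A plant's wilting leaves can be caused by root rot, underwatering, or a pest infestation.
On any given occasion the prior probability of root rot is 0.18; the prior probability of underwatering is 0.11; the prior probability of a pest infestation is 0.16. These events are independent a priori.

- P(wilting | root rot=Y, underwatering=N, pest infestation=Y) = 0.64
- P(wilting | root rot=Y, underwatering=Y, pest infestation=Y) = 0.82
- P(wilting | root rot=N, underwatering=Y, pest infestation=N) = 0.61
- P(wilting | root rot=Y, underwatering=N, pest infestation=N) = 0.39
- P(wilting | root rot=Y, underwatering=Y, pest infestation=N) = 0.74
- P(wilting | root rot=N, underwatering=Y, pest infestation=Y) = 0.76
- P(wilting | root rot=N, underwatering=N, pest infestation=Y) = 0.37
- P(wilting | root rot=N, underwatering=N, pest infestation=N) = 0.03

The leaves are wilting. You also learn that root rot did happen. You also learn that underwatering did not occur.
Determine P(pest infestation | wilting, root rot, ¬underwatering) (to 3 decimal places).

P(pest infestation | wilting, root rot, ¬underwatering) ≈ 0.238

P(wilting | root rot, ¬underwatering) = 0.39×0.84 + 0.64×0.16 = 0.327600 + 0.102400 = 0.430000
Of this, 0.102400 comes from 0.64×0.16 (the pest infestation=true cases).
So P(pest infestation | wilting, root rot, ¬underwatering) = 0.102400/0.430000 ≈ 0.238.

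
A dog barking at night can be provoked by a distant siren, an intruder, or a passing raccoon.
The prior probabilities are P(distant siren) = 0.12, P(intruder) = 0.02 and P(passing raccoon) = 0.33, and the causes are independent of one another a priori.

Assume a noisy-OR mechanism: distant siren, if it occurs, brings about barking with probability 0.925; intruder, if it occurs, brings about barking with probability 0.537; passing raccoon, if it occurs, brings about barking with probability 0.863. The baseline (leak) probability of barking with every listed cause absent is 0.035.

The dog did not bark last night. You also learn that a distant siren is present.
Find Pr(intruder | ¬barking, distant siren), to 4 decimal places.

Under noisy-OR, P(barking | causes) = 1 − (1−0.035)·∏(1−qᵢ) over the active causes.
P(¬barking | distant siren) = 0.072375·0.98·0.67 + 0.009915·0.98·0.33 + 0.03351·0.02·0.67 + 0.004591·0.02·0.33 = 0.047521 + 0.003207 + 0.000449 + 0.000030 = 0.051207
Restricting to configurations with intruder present: 0.000449 + 0.000030 = 0.000479.
P(intruder | ¬barking, distant siren) = 0.000479 / 0.051207 ≈ 0.0094

Pr(intruder | ¬barking, distant siren) ≈ 0.0094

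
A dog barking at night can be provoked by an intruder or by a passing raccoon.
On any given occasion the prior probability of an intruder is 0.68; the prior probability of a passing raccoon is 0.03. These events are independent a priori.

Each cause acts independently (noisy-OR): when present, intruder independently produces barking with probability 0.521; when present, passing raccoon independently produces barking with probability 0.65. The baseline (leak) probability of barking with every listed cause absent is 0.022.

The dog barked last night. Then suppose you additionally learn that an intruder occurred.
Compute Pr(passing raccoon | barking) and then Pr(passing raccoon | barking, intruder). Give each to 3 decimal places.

Pr(passing raccoon | barking) ≈ 0.061; Pr(passing raccoon | barking, intruder) ≈ 0.046

Under noisy-OR, P(barking | causes) = 1 − (1−0.022)·∏(1−qᵢ) over the active causes.
For the numerator, keep only passing raccoon=true terms: 0.006314 + 0.017055 = 0.023369
Normalizer over all consistent configurations: 0.022·0.32·0.97 + 0.6577·0.32·0.03 + 0.531538·0.68·0.97 + 0.836038·0.68·0.03 = 0.380800
P(passing raccoon | barking) = 0.023369/0.380800 ≈ 0.061

Now condition on the additional information:
P(barking | intruder) = 0.531538·0.97 + 0.836038·0.03 = 0.515592 + 0.025081 = 0.540673
Restricting to configurations with passing raccoon present: 0.836038·0.03 = 0.025081.
Hence the posterior is 0.025081/0.540673 ≈ 0.046.
— intruder explains away the evidence for passing raccoon.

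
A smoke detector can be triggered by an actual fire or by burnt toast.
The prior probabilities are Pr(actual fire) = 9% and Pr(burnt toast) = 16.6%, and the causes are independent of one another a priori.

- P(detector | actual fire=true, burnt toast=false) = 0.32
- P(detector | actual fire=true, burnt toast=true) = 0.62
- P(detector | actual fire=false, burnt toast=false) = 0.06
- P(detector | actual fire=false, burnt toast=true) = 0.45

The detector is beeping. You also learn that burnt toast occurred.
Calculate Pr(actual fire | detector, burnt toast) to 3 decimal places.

Numerator (weight on configurations with actual fire): 0.62×0.09 = 0.055800
The normalizing constant is 0.45×0.91 + 0.62×0.09 = 0.465300
Posterior = 0.055800 / 0.465300 ≈ 0.120

Pr(actual fire | detector, burnt toast) ≈ 0.120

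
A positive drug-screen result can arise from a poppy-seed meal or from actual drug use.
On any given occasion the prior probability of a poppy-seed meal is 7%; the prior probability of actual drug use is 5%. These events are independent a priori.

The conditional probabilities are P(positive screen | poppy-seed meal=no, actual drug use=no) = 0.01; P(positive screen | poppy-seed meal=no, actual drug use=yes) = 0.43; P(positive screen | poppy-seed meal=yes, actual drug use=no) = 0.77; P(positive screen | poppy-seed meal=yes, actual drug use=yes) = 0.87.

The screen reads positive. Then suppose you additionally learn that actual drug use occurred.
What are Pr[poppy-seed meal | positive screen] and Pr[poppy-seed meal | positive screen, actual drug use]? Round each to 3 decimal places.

Pr[poppy-seed meal | positive screen] ≈ 0.653; Pr[poppy-seed meal | positive screen, actual drug use] ≈ 0.132

Sum P(positive screen|·) weighted by the priors over the 4 (poppy-seed meal, actual drug use) configurations:
  P(positive screen) = 0.01*0.93*0.95 + 0.43*0.93*0.05 + 0.77*0.07*0.95 + 0.87*0.07*0.05
        = 0.008835 + 0.019995 + 0.051205 + 0.003045 = 0.083080
Keeping only the poppy-seed meal-present terms gives 0.054250, so
  P(poppy-seed meal | positive screen) = 0.054250 / 0.083080 ≈ 0.653

Now condition on the additional information:
P(positive screen | actual drug use) = 0.43*0.93 + 0.87*0.07 = 0.399900 + 0.060900 = 0.460800
Of this, 0.060900 comes from 0.87*0.07 (the poppy-seed meal=true cases).
So P(poppy-seed meal | positive screen, actual drug use) = 0.060900/0.460800 ≈ 0.132.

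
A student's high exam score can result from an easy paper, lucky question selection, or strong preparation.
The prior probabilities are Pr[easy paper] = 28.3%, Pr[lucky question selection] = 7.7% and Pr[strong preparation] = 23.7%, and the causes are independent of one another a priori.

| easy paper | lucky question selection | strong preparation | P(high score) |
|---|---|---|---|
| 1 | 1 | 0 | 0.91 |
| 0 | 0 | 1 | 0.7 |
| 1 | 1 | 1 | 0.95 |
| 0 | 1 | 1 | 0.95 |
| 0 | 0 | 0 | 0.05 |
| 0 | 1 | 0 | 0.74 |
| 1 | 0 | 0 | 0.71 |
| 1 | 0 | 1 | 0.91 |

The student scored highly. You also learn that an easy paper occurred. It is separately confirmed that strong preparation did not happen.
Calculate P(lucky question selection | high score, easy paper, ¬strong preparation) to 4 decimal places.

For the numerator, keep only lucky question selection=true terms: 0.91×0.077 = 0.070070
Normalizer over all consistent configurations: 0.71×0.923 + 0.91×0.077 = 0.725400
Posterior = 0.070070 / 0.725400 ≈ 0.0966

P(lucky question selection | high score, easy paper, ¬strong preparation) ≈ 0.0966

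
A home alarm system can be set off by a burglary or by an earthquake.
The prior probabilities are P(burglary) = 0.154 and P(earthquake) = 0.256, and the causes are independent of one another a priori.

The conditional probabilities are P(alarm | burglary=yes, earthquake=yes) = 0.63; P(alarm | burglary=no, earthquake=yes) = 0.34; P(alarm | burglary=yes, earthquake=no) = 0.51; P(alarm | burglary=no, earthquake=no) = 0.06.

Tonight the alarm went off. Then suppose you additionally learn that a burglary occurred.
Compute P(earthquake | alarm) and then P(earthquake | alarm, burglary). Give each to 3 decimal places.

Numerator (weight on configurations with earthquake): 0.073636 + 0.024837 = 0.098473
The normalizing constant is 0.06*0.846*0.744 + 0.34*0.846*0.256 + 0.51*0.154*0.744 + 0.63*0.154*0.256 = 0.194672
P(earthquake | alarm) = 0.098473/0.194672 ≈ 0.506

Now condition on the additional information:
Numerator (weight on configurations with earthquake): 0.63×0.256 = 0.161280
Denominator P(alarm | burglary): 0.51×0.744 + 0.63×0.256 = 0.540720
Posterior = 0.161280 / 0.540720 ≈ 0.298
Conditioning on burglary lowers the posterior on earthquake: the classic explaining-away effect in a common-effect structure.

P(earthquake | alarm) ≈ 0.506; P(earthquake | alarm, burglary) ≈ 0.298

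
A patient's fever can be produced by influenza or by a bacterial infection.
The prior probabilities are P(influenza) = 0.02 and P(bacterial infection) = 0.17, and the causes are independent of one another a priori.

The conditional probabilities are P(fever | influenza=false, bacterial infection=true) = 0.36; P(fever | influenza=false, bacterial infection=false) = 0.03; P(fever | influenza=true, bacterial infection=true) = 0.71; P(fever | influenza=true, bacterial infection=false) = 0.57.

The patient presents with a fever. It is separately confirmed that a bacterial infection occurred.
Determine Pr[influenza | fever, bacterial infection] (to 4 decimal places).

Enumerate both values of influenza and weight by the priors:
  P(fever | bacterial infection) = 0.36×0.98 + 0.71×0.02
        = 0.352800 + 0.014200 = 0.367000
Configurations with influenza contribute 0.014200, so
  P(influenza | fever, bacterial infection) = 0.014200 / 0.367000 ≈ 0.0387

Pr[influenza | fever, bacterial infection] ≈ 0.0387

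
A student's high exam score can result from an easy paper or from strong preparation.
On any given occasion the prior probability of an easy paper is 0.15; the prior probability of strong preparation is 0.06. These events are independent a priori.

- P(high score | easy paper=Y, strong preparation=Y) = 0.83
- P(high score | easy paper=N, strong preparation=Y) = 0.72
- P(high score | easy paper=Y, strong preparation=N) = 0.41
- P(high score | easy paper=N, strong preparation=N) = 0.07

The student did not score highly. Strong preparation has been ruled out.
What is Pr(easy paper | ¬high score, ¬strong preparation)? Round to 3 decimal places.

P(¬high score | ¬strong preparation) = 0.93·0.85 + 0.59·0.15 = 0.790500 + 0.088500 = 0.879000
Restricting to configurations with easy paper present: 0.59·0.15 = 0.088500.
So P(easy paper | ¬high score, ¬strong preparation) = 0.088500/0.879000 ≈ 0.101.

Pr(easy paper | ¬high score, ¬strong preparation) ≈ 0.101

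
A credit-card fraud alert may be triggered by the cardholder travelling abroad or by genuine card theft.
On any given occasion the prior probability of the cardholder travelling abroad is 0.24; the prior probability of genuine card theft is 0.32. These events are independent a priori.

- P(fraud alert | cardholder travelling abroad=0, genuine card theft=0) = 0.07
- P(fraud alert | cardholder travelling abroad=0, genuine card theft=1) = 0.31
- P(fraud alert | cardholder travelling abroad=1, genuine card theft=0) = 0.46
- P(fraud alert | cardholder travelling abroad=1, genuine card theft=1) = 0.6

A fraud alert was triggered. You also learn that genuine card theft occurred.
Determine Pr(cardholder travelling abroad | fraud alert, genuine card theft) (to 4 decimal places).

Pr(cardholder travelling abroad | fraud alert, genuine card theft) ≈ 0.3793

P(fraud alert | genuine card theft) = 0.31×0.76 + 0.6×0.24 = 0.235600 + 0.144000 = 0.379600
Restricting to configurations with cardholder travelling abroad present: 0.6×0.24 = 0.144000.
So P(cardholder travelling abroad | fraud alert, genuine card theft) = 0.144000/0.379600 ≈ 0.3793.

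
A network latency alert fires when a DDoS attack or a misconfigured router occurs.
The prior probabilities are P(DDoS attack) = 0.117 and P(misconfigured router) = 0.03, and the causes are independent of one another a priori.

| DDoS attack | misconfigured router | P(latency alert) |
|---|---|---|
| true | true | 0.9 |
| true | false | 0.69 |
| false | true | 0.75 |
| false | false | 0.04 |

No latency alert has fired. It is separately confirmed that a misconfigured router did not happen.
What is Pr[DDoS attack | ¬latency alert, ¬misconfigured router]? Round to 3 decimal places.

Pr[DDoS attack | ¬latency alert, ¬misconfigured router] ≈ 0.041

P(¬latency alert | ¬misconfigured router) = 0.96·0.883 + 0.31·0.117 = 0.847680 + 0.036270 = 0.883950
Restricting to configurations with DDoS attack present: 0.31·0.117 = 0.036270.
Hence the posterior is 0.036270/0.883950 ≈ 0.041.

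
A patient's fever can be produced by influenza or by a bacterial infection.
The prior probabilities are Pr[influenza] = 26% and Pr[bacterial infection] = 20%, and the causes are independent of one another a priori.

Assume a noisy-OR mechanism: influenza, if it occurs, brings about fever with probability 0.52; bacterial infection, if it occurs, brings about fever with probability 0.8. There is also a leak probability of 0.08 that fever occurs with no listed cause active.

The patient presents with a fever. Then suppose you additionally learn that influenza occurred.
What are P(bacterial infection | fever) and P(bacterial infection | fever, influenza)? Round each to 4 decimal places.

Under noisy-OR, P(fever | causes) = 1 − (1−0.08)·∏(1−qᵢ) over the active causes.
For the numerator, keep only bacterial infection=true terms: 0.120768 + 0.047407 = 0.168175
Normalizer over all consistent configurations: 0.08*0.74*0.8 + 0.816*0.74*0.2 + 0.5584*0.26*0.8 + 0.91168*0.26*0.2 = 0.331682
P(bacterial infection | fever) = 0.168175/0.331682 ≈ 0.5070

Now also conditioning on influenza=true:
By total probability over both values of bacterial infection:
  P(fever | influenza) = 0.5584*0.8 + 0.91168*0.2
        = 0.446720 + 0.182336 = 0.629056
The terms with bacterial infection present sum to 0.182336, so
  P(bacterial infection | fever, influenza) = 0.182336 / 0.629056 ≈ 0.2899

P(bacterial infection | fever) ≈ 0.5070; P(bacterial infection | fever, influenza) ≈ 0.2899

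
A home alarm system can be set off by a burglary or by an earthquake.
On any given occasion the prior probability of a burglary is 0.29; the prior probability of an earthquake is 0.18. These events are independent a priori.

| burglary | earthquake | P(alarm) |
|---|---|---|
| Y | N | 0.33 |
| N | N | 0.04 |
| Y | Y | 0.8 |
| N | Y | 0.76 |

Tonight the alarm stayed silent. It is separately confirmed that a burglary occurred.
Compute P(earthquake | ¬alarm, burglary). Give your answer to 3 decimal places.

By total probability over both values of earthquake:
  P(¬alarm | burglary) = 0.67×0.82 + 0.2×0.18
        = 0.549400 + 0.036000 = 0.585400
Configurations with earthquake contribute 0.036000, so
  P(earthquake | ¬alarm, burglary) = 0.036000 / 0.585400 ≈ 0.061

P(earthquake | ¬alarm, burglary) ≈ 0.061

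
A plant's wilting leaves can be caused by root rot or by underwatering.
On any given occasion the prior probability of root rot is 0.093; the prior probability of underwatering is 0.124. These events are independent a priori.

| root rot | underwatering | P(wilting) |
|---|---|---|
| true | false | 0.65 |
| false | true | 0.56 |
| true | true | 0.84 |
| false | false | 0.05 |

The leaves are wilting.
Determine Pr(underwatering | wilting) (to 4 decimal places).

Weight on underwatering=true, given the evidence: 0.062982 + 0.009687 = 0.072669
Normalizer over all consistent configurations: 0.05×0.907×0.876 + 0.56×0.907×0.124 + 0.65×0.093×0.876 + 0.84×0.093×0.124 = 0.165350
P(underwatering | wilting) = 0.072669/0.165350 ≈ 0.4395

Pr(underwatering | wilting) ≈ 0.4395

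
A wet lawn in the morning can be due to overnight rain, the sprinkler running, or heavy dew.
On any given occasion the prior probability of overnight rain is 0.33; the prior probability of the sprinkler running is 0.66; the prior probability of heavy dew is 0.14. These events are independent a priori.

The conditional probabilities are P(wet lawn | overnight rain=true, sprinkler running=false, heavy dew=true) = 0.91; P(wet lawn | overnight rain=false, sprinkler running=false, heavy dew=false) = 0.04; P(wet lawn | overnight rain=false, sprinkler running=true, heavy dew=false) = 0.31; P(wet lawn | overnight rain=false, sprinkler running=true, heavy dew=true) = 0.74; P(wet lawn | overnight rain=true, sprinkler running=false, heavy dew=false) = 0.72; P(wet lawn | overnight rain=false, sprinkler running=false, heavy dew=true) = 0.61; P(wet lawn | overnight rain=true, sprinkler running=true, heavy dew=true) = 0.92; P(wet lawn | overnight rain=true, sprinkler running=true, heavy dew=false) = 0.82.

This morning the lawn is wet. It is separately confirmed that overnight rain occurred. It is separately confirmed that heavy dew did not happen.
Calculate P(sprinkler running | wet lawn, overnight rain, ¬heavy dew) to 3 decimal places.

P(wet lawn | overnight rain, ¬heavy dew) = 0.72*0.34 + 0.82*0.66 = 0.244800 + 0.541200 = 0.786000
Restricting to configurations with sprinkler running present: 0.82*0.66 = 0.541200.
So P(sprinkler running | wet lawn, overnight rain, ¬heavy dew) = 0.541200/0.786000 ≈ 0.689.

P(sprinkler running | wet lawn, overnight rain, ¬heavy dew) ≈ 0.689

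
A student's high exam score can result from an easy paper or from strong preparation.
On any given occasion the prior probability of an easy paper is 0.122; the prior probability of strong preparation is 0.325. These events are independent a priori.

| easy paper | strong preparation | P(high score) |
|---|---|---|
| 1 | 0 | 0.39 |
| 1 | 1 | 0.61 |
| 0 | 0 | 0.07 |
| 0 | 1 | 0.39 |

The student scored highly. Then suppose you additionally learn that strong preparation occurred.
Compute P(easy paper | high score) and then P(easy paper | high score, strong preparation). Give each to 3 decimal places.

P(high score) = 0.07*0.878*0.675 + 0.39*0.878*0.325 + 0.39*0.122*0.675 + 0.61*0.122*0.325 = 0.041486 + 0.111287 + 0.032116 + 0.024186 = 0.209075
The easy paper-present share is 0.032116 + 0.024186 = 0.056302.
Hence the posterior is 0.056302/0.209075 ≈ 0.269.

With the extra evidence:
P(high score | strong preparation) = 0.39*0.878 + 0.61*0.122 = 0.342420 + 0.074420 = 0.416840
The easy paper-present share is 0.61*0.122 = 0.074420.
So P(easy paper | high score, strong preparation) = 0.074420/0.416840 ≈ 0.179.
Conditioning on strong preparation lowers the posterior on easy paper: the classic explaining-away effect in a common-effect structure.

P(easy paper | high score) ≈ 0.269; P(easy paper | high score, strong preparation) ≈ 0.179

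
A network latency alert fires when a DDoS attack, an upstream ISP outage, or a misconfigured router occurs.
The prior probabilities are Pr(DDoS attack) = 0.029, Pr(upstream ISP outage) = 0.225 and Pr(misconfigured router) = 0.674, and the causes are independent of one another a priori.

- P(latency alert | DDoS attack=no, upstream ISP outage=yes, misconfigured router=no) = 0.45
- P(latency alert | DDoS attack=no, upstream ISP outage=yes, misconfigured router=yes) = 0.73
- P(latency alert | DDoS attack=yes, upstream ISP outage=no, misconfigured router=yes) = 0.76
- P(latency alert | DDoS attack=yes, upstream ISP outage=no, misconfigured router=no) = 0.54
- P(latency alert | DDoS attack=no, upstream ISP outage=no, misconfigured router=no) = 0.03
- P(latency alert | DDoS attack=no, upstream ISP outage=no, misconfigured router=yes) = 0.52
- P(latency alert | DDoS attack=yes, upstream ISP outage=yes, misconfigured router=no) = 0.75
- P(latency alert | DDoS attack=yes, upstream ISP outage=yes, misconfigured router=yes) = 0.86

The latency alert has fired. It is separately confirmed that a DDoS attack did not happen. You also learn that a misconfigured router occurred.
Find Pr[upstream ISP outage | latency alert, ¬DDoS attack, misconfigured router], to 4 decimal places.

P(latency alert | ¬DDoS attack, misconfigured router) = 0.52×0.775 + 0.73×0.225 = 0.403000 + 0.164250 = 0.567250
The upstream ISP outage-present share is 0.73×0.225 = 0.164250.
So P(upstream ISP outage | latency alert, ¬DDoS attack, misconfigured router) = 0.164250/0.567250 ≈ 0.2896.

Pr[upstream ISP outage | latency alert, ¬DDoS attack, misconfigured router] ≈ 0.2896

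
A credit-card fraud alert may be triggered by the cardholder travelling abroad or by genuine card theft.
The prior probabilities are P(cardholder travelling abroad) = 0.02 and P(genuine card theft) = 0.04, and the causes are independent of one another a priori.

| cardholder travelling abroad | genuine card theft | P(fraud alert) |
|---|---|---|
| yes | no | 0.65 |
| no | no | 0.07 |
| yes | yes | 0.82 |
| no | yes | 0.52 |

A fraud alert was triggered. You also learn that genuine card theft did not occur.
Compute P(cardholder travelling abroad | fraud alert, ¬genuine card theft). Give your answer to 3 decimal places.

P(cardholder travelling abroad | fraud alert, ¬genuine card theft) ≈ 0.159

Sum P(fraud alert|·) weighted by the priors over both values of cardholder travelling abroad:
  P(fraud alert | ¬genuine card theft) = 0.07×0.98 + 0.65×0.02
        = 0.068600 + 0.013000 = 0.081600
Keeping only the cardholder travelling abroad-present terms gives 0.013000, so
  P(cardholder travelling abroad | fraud alert, ¬genuine card theft) = 0.013000 / 0.081600 ≈ 0.159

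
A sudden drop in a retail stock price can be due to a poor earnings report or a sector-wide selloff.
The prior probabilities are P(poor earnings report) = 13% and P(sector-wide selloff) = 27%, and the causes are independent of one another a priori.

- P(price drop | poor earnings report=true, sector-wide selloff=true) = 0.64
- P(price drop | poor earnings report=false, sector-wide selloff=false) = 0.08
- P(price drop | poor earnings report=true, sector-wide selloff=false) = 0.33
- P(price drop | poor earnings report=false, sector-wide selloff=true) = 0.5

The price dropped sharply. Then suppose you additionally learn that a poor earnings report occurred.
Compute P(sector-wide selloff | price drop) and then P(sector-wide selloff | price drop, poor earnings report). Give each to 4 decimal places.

Weight on sector-wide selloff=true, given the evidence: 0.117450 + 0.022464 = 0.139914
Normalizer over all consistent configurations: 0.08·0.87·0.73 + 0.5·0.87·0.27 + 0.33·0.13·0.73 + 0.64·0.13·0.27 = 0.222039
Posterior = 0.139914 / 0.222039 ≈ 0.6301

Now condition on the additional information:
Numerator (weight on configurations with sector-wide selloff): 0.64·0.27 = 0.172800
The normalizing constant is 0.33·0.73 + 0.64·0.27 = 0.413700
P(sector-wide selloff | price drop, poor earnings report) = 0.172800/0.413700 ≈ 0.4177

P(sector-wide selloff | price drop) ≈ 0.6301; P(sector-wide selloff | price drop, poor earnings report) ≈ 0.4177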